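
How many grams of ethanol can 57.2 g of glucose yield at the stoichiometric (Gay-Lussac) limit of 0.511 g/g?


Theoretical ethanol yield: m_EtOH = 0.511 * m_glucose
m_EtOH = 0.511 * 57.2 = 29.2292 g

29.2292 g


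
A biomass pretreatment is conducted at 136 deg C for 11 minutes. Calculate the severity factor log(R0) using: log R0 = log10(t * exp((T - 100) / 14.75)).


logR0 = log10(t * exp((T - 100) / 14.75))
= log10(11 * exp((136 - 100) / 14.75))
= 2.1014

2.1014


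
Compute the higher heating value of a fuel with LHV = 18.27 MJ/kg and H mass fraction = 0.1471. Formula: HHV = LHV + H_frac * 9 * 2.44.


HHV = LHV + H_frac * 9 * 2.44
= 18.27 + 0.1471 * 9 * 2.44
= 21.5003 MJ/kg

21.5003 MJ/kg


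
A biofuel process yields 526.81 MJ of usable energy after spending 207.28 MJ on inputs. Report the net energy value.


NEV = E_out - E_in
= 526.81 - 207.28
= 319.5300 MJ

319.5300 MJ


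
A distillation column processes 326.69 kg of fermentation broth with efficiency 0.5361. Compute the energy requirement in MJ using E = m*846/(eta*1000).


E = m * 846 / (eta * 1000)
= 326.69 * 846 / (0.5361 * 1000)
= 515.5377 MJ

515.5377 MJ


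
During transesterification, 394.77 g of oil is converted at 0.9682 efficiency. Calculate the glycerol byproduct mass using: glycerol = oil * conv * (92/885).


glycerol = oil * conv * (92/885)
= 394.77 * 0.9682 * 92 / 885
= 39.7332 g

39.7332 g


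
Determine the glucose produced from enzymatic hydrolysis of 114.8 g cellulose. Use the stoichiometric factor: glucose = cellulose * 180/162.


glucose = cellulose * 180/162
= 114.8 * 180/162
= 127.5556 g

127.5556 g


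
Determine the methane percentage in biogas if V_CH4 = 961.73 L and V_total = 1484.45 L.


CH4% = V_CH4 / V_total * 100
= 961.73 / 1484.45 * 100
= 64.7870%

64.7870%


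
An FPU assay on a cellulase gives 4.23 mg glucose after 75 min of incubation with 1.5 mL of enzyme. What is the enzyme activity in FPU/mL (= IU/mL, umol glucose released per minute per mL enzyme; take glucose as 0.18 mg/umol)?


Activity = glucose_mg / (0.18 mg/umol * V_mL * t_min)
= 4.23 / (0.18 * 1.5 * 75)
= 0.2089 FPU/mL

0.2089 FPU/mL


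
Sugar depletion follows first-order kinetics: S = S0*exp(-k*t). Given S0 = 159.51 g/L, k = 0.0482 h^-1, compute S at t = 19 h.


S = S0 * exp(-k * t)
S = 159.51 * exp(-0.0482 * 19)
S = 63.8353 g/L

63.8353 g/L


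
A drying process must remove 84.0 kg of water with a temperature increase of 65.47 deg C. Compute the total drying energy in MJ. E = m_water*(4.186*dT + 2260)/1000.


E = m_water * (4.186 * dT + 2260) / 1000
= 84.0 * (4.186 * 65.47 + 2260) / 1000
= 212.8608 MJ

212.8608 MJ


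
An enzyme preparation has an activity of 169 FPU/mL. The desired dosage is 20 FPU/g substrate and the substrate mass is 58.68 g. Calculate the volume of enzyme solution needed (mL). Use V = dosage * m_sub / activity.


V = dosage * m_sub / activity
V = 20 * 58.68 / 169
V = 6.9444 mL

6.9444 mL


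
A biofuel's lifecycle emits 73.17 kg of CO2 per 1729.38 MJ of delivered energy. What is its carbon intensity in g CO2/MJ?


CI = CO2 * 1000 / E
= 73.17 * 1000 / 1729.38
= 42.3100 g CO2/MJ

42.3100 g CO2/MJ


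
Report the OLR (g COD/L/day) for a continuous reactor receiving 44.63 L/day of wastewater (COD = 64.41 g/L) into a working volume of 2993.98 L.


OLR = Q * S / V
= 44.63 * 64.41 / 2993.98
= 0.9601 g/L/day

0.9601 g/L/day


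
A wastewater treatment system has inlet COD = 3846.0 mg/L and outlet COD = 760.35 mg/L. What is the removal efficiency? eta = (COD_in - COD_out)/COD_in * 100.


eta = (COD_in - COD_out) / COD_in * 100
= (3846.0 - 760.35) / 3846.0 * 100
= 80.2301%

80.2301%


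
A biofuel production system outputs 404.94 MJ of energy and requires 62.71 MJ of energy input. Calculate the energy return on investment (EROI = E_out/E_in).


EROI = E_out / E_in
= 404.94 / 62.71
= 6.4573

6.4573


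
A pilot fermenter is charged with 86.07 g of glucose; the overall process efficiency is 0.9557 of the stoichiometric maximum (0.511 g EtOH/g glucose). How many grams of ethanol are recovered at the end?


Actual ethanol: m = 0.511 * 86.07 * 0.9557
m = 42.0334 g

42.0334 g


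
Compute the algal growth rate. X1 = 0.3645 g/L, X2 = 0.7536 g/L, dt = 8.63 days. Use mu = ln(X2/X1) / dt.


mu = ln(X2/X1) / dt
= ln(0.7536/0.3645) / 8.63
= 0.0842 per day

0.0842 per day


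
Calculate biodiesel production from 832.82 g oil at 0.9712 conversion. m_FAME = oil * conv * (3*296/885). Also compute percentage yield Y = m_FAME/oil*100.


m_FAME = oil * conv * (3 * 296 / 885) = oil * conv * (888/885)
= 832.82 * 0.9712 * 888 / 885
= 811.5766 g
Y = m_FAME / oil * 100 = conv * (888/885) * 100
= 0.9712 * 888 / 885 * 100
= 97.45%

811.5766 g FAME; Y = 97.45%


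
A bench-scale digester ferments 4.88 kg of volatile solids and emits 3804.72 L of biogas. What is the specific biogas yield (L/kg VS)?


Y = V / VS
= 3804.72 / 4.88
= 779.6557 L/kg VS

779.6557 L/kg VS


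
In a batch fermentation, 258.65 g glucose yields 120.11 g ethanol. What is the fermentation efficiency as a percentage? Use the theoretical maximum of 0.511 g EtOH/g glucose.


Fermentation efficiency = (actual / (0.511 * glucose)) * 100
= (120.11 / (0.511 * 258.65)) * 100
= 90.8753%

90.8753%


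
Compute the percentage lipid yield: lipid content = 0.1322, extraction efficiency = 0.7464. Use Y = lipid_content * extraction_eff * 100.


Y = lipid_content * extraction_eff * 100
= 0.1322 * 0.7464 * 100
= 9.8674%

9.8674%


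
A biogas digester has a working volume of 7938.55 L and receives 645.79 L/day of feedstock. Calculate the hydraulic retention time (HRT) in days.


HRT = V / Q
= 7938.55 / 645.79
= 12.2928 days

12.2928 days


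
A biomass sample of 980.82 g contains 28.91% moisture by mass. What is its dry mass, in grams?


Wd = Ww * (1 - MC/100)
= 980.82 * (1 - 28.91/100)
= 697.2649 g

697.2649 g


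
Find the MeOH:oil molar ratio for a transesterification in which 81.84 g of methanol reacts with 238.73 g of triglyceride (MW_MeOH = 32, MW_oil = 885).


Molar ratio = n_MeOH / n_oil = (MeOH/32) / (oil/885) = (MeOH * 885) / (32 * oil)
= (81.84 * 885) / (32 * 238.73)
= 9.4810

9.4810


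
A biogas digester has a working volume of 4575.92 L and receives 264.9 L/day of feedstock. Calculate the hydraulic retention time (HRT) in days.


HRT = V / Q
= 4575.92 / 264.9
= 17.2741 days

17.2741 days


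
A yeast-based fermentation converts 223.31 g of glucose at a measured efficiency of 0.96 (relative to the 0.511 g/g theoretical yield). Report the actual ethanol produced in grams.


Actual ethanol: m = 0.511 * 223.31 * 0.96
m = 109.5470 g

109.5470 g


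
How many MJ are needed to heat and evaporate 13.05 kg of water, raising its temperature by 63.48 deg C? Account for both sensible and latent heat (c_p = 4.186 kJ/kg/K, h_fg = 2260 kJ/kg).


E = m_water * (4.186 * dT + 2260) / 1000
= 13.05 * (4.186 * 63.48 + 2260) / 1000
= 32.9607 MJ

32.9607 MJ


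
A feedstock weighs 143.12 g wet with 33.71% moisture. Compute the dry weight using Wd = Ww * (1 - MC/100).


Wd = Ww * (1 - MC/100)
= 143.12 * (1 - 33.71/100)
= 94.8742 g

94.8742 g


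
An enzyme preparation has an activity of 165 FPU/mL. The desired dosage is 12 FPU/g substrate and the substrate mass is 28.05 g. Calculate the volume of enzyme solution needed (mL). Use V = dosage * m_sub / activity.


V = dosage * m_sub / activity
V = 12 * 28.05 / 165
V = 2.0400 mL

2.0400 mL


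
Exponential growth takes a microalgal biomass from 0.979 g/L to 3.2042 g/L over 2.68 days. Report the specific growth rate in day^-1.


mu = ln(X2/X1) / dt
= ln(3.2042/0.979) / 2.68
= 0.4424 per day

0.4424 per day


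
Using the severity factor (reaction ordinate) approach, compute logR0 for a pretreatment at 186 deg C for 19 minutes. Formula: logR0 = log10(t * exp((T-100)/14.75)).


logR0 = log10(t * exp((T - 100) / 14.75))
= log10(19 * exp((186 - 100) / 14.75))
= 3.8109

3.8109


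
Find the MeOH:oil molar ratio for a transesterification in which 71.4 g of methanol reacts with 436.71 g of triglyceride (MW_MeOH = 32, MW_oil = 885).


Molar ratio = n_MeOH / n_oil = (MeOH/32) / (oil/885) = (MeOH * 885) / (32 * oil)
= (71.4 * 885) / (32 * 436.71)
= 4.5217

4.5217


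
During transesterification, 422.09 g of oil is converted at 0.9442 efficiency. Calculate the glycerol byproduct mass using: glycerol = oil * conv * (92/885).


glycerol = oil * conv * (92/885)
= 422.09 * 0.9442 * 92 / 885
= 41.4299 g

41.4299 g


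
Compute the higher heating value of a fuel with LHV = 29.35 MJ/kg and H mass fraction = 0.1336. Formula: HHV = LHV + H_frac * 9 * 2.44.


HHV = LHV + H_frac * 9 * 2.44
= 29.35 + 0.1336 * 9 * 2.44
= 32.2839 MJ/kg

32.2839 MJ/kg


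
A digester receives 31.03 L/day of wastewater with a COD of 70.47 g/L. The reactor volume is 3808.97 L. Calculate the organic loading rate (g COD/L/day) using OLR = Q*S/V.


OLR = Q * S / V
= 31.03 * 70.47 / 3808.97
= 0.5741 g/L/day

0.5741 g/L/day


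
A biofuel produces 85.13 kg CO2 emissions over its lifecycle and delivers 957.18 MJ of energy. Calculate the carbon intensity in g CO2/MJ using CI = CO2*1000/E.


CI = CO2 * 1000 / E
= 85.13 * 1000 / 957.18
= 88.9383 g CO2/MJ

88.9383 g CO2/MJ


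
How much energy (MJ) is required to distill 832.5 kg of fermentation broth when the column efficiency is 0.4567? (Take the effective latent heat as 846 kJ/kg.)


E = m * 846 / (eta * 1000)
= 832.5 * 846 / (0.4567 * 1000)
= 1542.1393 MJ

1542.1393 MJ


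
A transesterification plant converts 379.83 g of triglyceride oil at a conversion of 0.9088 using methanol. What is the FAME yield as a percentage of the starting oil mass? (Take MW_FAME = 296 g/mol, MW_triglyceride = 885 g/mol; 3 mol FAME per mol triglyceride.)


m_FAME = oil * conv * (3 * 296 / 885) = oil * conv * (888/885)
= 379.83 * 0.9088 * 888 / 885
= 346.3596 g
Y = m_FAME / oil * 100 = conv * (888/885) * 100
= 0.9088 * 888 / 885 * 100
= 91.19%

91.19%


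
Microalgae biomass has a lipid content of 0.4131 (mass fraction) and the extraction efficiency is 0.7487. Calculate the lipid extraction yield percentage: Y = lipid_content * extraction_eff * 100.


Y = lipid_content * extraction_eff * 100
= 0.4131 * 0.7487 * 100
= 30.9288%

30.9288%


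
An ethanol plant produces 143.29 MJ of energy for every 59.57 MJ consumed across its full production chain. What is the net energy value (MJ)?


NEV = E_out - E_in
= 143.29 - 59.57
= 83.7200 MJ

83.7200 MJ


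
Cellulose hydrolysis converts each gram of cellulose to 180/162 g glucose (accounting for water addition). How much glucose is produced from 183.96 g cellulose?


glucose = cellulose * 180/162
= 183.96 * 180/162
= 204.4000 g

204.4000 g


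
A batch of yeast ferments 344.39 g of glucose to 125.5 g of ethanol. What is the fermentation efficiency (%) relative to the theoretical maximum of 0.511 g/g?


Fermentation efficiency = (actual / (0.511 * glucose)) * 100
= (125.5 / (0.511 * 344.39)) * 100
= 71.3136%

71.3136%


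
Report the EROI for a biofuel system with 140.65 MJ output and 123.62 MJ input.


EROI = E_out / E_in
= 140.65 / 123.62
= 1.1378

1.1378


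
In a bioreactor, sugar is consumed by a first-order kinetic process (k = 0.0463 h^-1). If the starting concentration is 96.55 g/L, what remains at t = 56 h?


S = S0 * exp(-k * t)
S = 96.55 * exp(-0.0463 * 56)
S = 7.2229 g/L

7.2229 g/L


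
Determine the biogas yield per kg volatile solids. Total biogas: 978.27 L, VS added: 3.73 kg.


Y = V / VS
= 978.27 / 3.73
= 262.2708 L/kg VS

262.2708 L/kg VS


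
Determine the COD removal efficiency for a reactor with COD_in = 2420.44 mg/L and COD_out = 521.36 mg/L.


eta = (COD_in - COD_out) / COD_in * 100
= (2420.44 - 521.36) / 2420.44 * 100
= 78.4601%

78.4601%


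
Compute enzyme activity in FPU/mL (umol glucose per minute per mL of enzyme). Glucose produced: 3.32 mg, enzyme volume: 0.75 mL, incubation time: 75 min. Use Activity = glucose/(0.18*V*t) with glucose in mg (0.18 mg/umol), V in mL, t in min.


Activity = glucose_mg / (0.18 mg/umol * V_mL * t_min)
= 3.32 / (0.18 * 0.75 * 75)
= 0.3279 FPU/mL

0.3279 FPU/mL


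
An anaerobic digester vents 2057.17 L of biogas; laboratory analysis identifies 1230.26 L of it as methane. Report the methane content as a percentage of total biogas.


CH4% = V_CH4 / V_total * 100
= 1230.26 / 2057.17 * 100
= 59.8035%

59.8035%


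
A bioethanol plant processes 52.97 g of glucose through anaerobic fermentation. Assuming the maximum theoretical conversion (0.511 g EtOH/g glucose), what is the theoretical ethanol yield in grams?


Theoretical ethanol yield: m_EtOH = 0.511 * m_glucose
m_EtOH = 0.511 * 52.97 = 27.0677 g

27.0677 g


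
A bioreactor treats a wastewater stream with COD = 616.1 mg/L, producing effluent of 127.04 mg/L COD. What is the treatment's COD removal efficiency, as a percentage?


eta = (COD_in - COD_out) / COD_in * 100
= (616.1 - 127.04) / 616.1 * 100
= 79.3800%

79.3800%


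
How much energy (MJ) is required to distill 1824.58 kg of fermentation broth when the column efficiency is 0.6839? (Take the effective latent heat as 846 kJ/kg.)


E = m * 846 / (eta * 1000)
= 1824.58 * 846 / (0.6839 * 1000)
= 2257.0473 MJ

2257.0473 MJ


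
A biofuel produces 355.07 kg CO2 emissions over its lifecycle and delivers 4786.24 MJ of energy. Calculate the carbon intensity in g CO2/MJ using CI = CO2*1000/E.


CI = CO2 * 1000 / E
= 355.07 * 1000 / 4786.24
= 74.1856 g CO2/MJ

74.1856 g CO2/MJ


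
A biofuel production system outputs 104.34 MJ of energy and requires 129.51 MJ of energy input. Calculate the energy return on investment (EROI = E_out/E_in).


EROI = E_out / E_in
= 104.34 / 129.51
= 0.8057

0.8057


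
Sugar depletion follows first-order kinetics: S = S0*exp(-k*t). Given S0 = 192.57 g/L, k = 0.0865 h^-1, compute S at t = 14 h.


S = S0 * exp(-k * t)
S = 192.57 * exp(-0.0865 * 14)
S = 57.3665 g/L

57.3665 g/L


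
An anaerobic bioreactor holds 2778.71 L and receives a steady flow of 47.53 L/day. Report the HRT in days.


HRT = V / Q
= 2778.71 / 47.53
= 58.4622 days

58.4622 days


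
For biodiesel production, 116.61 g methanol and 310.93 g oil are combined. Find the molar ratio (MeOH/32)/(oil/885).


Molar ratio = n_MeOH / n_oil = (MeOH/32) / (oil/885) = (MeOH * 885) / (32 * oil)
= (116.61 * 885) / (32 * 310.93)
= 10.3721

10.3721


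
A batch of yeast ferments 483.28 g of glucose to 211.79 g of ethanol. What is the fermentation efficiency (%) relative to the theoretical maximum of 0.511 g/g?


Fermentation efficiency = (actual / (0.511 * glucose)) * 100
= (211.79 / (0.511 * 483.28)) * 100
= 85.7602%

85.7602%


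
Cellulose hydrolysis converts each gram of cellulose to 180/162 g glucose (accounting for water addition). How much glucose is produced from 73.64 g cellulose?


glucose = cellulose * 180/162
= 73.64 * 180/162
= 81.8222 g

81.8222 g


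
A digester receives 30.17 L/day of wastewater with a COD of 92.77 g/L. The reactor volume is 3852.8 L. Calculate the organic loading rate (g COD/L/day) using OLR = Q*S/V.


OLR = Q * S / V
= 30.17 * 92.77 / 3852.8
= 0.7265 g/L/day

0.7265 g/L/day


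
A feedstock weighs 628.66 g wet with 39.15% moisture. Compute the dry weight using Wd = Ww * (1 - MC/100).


Wd = Ww * (1 - MC/100)
= 628.66 * (1 - 39.15/100)
= 382.5396 g

382.5396 g


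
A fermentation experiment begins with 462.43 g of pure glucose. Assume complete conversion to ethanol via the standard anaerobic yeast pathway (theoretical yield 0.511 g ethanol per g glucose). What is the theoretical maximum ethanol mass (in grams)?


Theoretical ethanol yield: m_EtOH = 0.511 * m_glucose
m_EtOH = 0.511 * 462.43 = 236.3017 g

236.3017 g


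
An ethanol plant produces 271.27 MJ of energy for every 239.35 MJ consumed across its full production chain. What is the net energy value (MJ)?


NEV = E_out - E_in
= 271.27 - 239.35
= 31.9200 MJ

31.9200 MJ


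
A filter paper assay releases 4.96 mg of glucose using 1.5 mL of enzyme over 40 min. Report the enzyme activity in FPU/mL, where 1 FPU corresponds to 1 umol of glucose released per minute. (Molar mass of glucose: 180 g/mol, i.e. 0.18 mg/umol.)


Activity = glucose_mg / (0.18 mg/umol * V_mL * t_min)
= 4.96 / (0.18 * 1.5 * 40)
= 0.4593 FPU/mL

0.4593 FPU/mL


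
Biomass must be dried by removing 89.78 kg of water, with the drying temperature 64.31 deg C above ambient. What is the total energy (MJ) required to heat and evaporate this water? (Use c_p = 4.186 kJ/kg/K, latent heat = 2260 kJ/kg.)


E = m_water * (4.186 * dT + 2260) / 1000
= 89.78 * (4.186 * 64.31 + 2260) / 1000
= 227.0717 MJ

227.0717 MJ


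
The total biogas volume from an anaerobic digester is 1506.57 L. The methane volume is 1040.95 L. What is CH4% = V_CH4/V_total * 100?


CH4% = V_CH4 / V_total * 100
= 1040.95 / 1506.57 * 100
= 69.0940%

69.0940%


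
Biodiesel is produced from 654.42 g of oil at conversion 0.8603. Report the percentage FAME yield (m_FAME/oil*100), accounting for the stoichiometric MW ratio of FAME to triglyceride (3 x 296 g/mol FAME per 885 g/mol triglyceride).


m_FAME = oil * conv * (3 * 296 / 885) = oil * conv * (888/885)
= 654.42 * 0.8603 * 888 / 885
= 564.9060 g
Y = m_FAME / oil * 100 = conv * (888/885) * 100
= 0.8603 * 888 / 885 * 100
= 86.32%

86.32%


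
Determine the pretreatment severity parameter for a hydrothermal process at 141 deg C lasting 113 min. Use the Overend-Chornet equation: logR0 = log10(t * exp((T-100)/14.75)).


logR0 = log10(t * exp((T - 100) / 14.75))
= log10(113 * exp((141 - 100) / 14.75))
= 3.2603

3.2603


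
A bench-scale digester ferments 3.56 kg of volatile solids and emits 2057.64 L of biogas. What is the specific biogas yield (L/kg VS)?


Y = V / VS
= 2057.64 / 3.56
= 577.9888 L/kg VS

577.9888 L/kg VS


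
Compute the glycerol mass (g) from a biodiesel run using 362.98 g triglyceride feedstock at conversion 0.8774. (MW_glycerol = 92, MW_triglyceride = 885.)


glycerol = oil * conv * (92/885)
= 362.98 * 0.8774 * 92 / 885
= 33.1074 g

33.1074 g


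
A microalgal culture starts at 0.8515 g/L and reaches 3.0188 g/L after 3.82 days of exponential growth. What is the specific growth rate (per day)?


mu = ln(X2/X1) / dt
= ln(3.0188/0.8515) / 3.82
= 0.3313 per day

0.3313 per day


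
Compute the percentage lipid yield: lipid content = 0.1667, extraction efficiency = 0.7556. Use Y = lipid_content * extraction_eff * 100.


Y = lipid_content * extraction_eff * 100
= 0.1667 * 0.7556 * 100
= 12.5959%

12.5959%


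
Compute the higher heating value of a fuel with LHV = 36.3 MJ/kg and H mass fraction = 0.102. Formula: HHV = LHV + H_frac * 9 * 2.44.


HHV = LHV + H_frac * 9 * 2.44
= 36.3 + 0.102 * 9 * 2.44
= 38.5399 MJ/kg

38.5399 MJ/kg


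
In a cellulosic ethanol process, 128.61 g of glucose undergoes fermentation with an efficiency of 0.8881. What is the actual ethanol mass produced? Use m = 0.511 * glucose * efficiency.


Actual ethanol: m = 0.511 * 128.61 * 0.8881
m = 58.3657 g

58.3657 g


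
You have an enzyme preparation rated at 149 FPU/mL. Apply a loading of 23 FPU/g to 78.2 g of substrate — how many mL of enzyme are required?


V = dosage * m_sub / activity
V = 23 * 78.2 / 149
V = 12.0711 mL

12.0711 mL


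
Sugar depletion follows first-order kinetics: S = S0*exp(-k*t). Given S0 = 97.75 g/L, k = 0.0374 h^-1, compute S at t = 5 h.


S = S0 * exp(-k * t)
S = 97.75 * exp(-0.0374 * 5)
S = 81.0781 g/L

81.0781 g/L


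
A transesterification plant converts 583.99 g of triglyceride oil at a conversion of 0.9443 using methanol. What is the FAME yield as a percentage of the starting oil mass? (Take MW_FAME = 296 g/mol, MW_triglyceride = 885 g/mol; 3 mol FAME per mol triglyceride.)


m_FAME = oil * conv * (3 * 296 / 885) = oil * conv * (888/885)
= 583.99 * 0.9443 * 888 / 885
= 553.3311 g
Y = m_FAME / oil * 100 = conv * (888/885) * 100
= 0.9443 * 888 / 885 * 100
= 94.75%

94.75%


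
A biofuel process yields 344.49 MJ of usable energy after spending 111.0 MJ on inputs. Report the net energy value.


NEV = E_out - E_in
= 344.49 - 111.0
= 233.4900 MJ

233.4900 MJ


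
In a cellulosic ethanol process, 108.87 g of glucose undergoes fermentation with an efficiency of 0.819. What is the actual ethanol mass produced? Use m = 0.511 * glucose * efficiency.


Actual ethanol: m = 0.511 * 108.87 * 0.819
m = 45.5631 g

45.5631 g


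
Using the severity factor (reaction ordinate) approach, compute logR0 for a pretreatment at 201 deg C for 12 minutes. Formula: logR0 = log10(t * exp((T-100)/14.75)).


logR0 = log10(t * exp((T - 100) / 14.75))
= log10(12 * exp((201 - 100) / 14.75))
= 4.0530

4.0530


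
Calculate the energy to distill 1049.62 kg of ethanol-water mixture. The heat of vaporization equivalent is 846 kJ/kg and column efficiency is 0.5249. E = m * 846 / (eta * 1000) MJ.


E = m * 846 / (eta * 1000)
= 1049.62 * 846 / (0.5249 * 1000)
= 1691.7099 MJ

1691.7099 MJ


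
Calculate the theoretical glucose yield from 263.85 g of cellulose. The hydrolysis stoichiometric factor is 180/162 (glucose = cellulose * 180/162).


glucose = cellulose * 180/162
= 263.85 * 180/162
= 293.1667 g

293.1667 g


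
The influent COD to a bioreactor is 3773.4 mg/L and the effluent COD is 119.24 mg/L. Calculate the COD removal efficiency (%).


eta = (COD_in - COD_out) / COD_in * 100
= (3773.4 - 119.24) / 3773.4 * 100
= 96.8400%

96.8400%


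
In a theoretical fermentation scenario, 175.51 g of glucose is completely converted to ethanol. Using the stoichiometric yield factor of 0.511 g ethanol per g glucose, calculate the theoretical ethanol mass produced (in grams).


Theoretical ethanol yield: m_EtOH = 0.511 * m_glucose
m_EtOH = 0.511 * 175.51 = 89.6856 g

89.6856 g


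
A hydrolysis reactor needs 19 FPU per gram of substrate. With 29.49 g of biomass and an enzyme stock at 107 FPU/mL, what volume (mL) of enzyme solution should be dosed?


V = dosage * m_sub / activity
V = 19 * 29.49 / 107
V = 5.2365 mL

5.2365 mL


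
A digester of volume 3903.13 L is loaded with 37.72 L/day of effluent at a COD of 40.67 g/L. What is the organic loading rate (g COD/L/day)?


OLR = Q * S / V
= 37.72 * 40.67 / 3903.13
= 0.3930 g/L/day

0.3930 g/L/day


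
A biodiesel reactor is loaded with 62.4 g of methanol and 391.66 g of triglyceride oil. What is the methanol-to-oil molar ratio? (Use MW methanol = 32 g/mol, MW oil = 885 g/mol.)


Molar ratio = n_MeOH / n_oil = (MeOH/32) / (oil/885) = (MeOH * 885) / (32 * oil)
= (62.4 * 885) / (32 * 391.66)
= 4.4062

4.4062


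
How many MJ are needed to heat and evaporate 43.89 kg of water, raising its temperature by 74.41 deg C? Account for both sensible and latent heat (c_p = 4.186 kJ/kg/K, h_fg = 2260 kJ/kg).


E = m_water * (4.186 * dT + 2260) / 1000
= 43.89 * (4.186 * 74.41 + 2260) / 1000
= 112.8623 MJ

112.8623 MJ


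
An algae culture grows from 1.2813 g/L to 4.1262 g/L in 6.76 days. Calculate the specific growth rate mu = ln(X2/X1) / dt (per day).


mu = ln(X2/X1) / dt
= ln(4.1262/1.2813) / 6.76
= 0.1730 per day

0.1730 per day


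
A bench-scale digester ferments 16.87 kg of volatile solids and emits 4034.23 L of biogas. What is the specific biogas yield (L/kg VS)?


Y = V / VS
= 4034.23 / 16.87
= 239.1363 L/kg VS

239.1363 L/kg VS


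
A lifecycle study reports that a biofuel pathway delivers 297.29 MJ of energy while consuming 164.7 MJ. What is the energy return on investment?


EROI = E_out / E_in
= 297.29 / 164.7
= 1.8050

1.8050


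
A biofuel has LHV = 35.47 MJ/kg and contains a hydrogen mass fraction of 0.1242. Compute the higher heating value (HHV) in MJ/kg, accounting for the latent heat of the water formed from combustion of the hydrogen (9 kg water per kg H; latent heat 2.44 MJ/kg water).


HHV = LHV + H_frac * 9 * 2.44
= 35.47 + 0.1242 * 9 * 2.44
= 38.1974 MJ/kg

38.1974 MJ/kg


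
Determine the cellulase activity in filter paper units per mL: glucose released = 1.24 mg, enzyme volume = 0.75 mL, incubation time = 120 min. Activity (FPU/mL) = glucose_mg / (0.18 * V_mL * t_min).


Activity = glucose_mg / (0.18 mg/umol * V_mL * t_min)
= 1.24 / (0.18 * 0.75 * 120)
= 0.0765 FPU/mL

0.0765 FPU/mL


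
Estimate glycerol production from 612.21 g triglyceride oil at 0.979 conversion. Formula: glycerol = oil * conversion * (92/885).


glycerol = oil * conv * (92/885)
= 612.21 * 0.979 * 92 / 885
= 62.3057 g

62.3057 g


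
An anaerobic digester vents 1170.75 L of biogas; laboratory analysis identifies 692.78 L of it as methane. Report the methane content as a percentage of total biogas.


CH4% = V_CH4 / V_total * 100
= 692.78 / 1170.75 * 100
= 59.1740%

59.1740%


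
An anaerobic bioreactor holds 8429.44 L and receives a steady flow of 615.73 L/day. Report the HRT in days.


HRT = V / Q
= 8429.44 / 615.73
= 13.6902 days

13.6902 days


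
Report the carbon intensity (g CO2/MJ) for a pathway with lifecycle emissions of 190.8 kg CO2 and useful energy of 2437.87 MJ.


CI = CO2 * 1000 / E
= 190.8 * 1000 / 2437.87
= 78.2650 g CO2/MJ

78.2650 g CO2/MJ


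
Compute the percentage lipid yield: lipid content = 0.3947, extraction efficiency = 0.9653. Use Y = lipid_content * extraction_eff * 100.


Y = lipid_content * extraction_eff * 100
= 0.3947 * 0.9653 * 100
= 38.1004%

38.1004%


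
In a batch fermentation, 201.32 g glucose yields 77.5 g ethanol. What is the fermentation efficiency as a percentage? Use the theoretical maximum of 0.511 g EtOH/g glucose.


Fermentation efficiency = (actual / (0.511 * glucose)) * 100
= (77.5 / (0.511 * 201.32)) * 100
= 75.3345%

75.3345%


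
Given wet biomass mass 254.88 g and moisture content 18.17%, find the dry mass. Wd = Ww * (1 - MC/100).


Wd = Ww * (1 - MC/100)
= 254.88 * (1 - 18.17/100)
= 208.5683 g

208.5683 g


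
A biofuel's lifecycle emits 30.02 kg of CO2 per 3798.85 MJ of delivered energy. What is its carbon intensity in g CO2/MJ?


CI = CO2 * 1000 / E
= 30.02 * 1000 / 3798.85
= 7.9024 g CO2/MJ

7.9024 g CO2/MJ


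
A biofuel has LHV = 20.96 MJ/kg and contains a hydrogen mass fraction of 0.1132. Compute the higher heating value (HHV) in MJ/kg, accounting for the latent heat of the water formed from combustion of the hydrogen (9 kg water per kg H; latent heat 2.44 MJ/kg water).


HHV = LHV + H_frac * 9 * 2.44
= 20.96 + 0.1132 * 9 * 2.44
= 23.4459 MJ/kg

23.4459 MJ/kg


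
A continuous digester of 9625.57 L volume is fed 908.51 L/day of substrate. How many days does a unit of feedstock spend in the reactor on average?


HRT = V / Q
= 9625.57 / 908.51
= 10.5949 days

10.5949 days


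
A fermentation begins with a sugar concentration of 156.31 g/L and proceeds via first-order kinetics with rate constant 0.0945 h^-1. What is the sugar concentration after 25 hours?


S = S0 * exp(-k * t)
S = 156.31 * exp(-0.0945 * 25)
S = 14.7220 g/L

14.7220 g/L


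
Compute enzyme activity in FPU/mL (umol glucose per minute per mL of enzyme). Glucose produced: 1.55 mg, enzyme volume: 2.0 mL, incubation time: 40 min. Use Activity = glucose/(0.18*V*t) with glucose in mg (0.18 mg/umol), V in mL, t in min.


Activity = glucose_mg / (0.18 mg/umol * V_mL * t_min)
= 1.55 / (0.18 * 2.0 * 40)
= 0.1076 FPU/mL

0.1076 FPU/mL


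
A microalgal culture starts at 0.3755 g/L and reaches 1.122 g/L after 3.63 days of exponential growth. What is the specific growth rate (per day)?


mu = ln(X2/X1) / dt
= ln(1.122/0.3755) / 3.63
= 0.3015 per day

0.3015 per day


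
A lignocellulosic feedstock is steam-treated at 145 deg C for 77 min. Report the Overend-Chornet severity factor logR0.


logR0 = log10(t * exp((T - 100) / 14.75))
= log10(77 * exp((145 - 100) / 14.75))
= 3.2115

3.2115


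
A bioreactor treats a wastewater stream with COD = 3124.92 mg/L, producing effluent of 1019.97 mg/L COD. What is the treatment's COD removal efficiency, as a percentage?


eta = (COD_in - COD_out) / COD_in * 100
= (3124.92 - 1019.97) / 3124.92 * 100
= 67.3601%

67.3601%


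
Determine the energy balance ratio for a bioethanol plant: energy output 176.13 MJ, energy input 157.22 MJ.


EROI = E_out / E_in
= 176.13 / 157.22
= 1.1203

1.1203


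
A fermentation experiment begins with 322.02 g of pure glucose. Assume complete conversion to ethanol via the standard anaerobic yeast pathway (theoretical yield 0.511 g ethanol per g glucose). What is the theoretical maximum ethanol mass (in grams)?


Theoretical ethanol yield: m_EtOH = 0.511 * m_glucose
m_EtOH = 0.511 * 322.02 = 164.5522 g

164.5522 g


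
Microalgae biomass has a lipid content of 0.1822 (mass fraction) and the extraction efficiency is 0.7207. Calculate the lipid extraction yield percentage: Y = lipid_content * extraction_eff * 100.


Y = lipid_content * extraction_eff * 100
= 0.1822 * 0.7207 * 100
= 13.1312%

13.1312%


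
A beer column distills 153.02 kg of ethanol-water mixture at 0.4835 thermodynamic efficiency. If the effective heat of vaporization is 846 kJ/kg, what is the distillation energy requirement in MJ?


E = m * 846 / (eta * 1000)
= 153.02 * 846 / (0.4835 * 1000)
= 267.7454 MJ

267.7454 MJ


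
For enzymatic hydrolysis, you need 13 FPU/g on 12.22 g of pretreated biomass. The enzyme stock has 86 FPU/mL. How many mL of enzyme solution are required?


V = dosage * m_sub / activity
V = 13 * 12.22 / 86
V = 1.8472 mL

1.8472 mL


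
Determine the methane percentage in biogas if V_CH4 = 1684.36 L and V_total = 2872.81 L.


CH4% = V_CH4 / V_total * 100
= 1684.36 / 2872.81 * 100
= 58.6311%

58.6311%


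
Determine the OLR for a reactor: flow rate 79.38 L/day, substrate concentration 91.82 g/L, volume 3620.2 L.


OLR = Q * S / V
= 79.38 * 91.82 / 3620.2
= 2.0133 g/L/day

2.0133 g/L/day


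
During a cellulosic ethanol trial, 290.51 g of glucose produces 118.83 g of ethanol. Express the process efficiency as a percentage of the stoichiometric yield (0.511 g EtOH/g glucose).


Fermentation efficiency = (actual / (0.511 * glucose)) * 100
= (118.83 / (0.511 * 290.51)) * 100
= 80.0468%

80.0468%


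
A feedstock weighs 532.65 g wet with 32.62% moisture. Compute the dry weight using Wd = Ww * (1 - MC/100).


Wd = Ww * (1 - MC/100)
= 532.65 * (1 - 32.62/100)
= 358.8996 g

358.8996 g


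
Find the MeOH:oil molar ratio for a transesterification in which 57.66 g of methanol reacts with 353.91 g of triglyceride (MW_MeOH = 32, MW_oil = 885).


Molar ratio = n_MeOH / n_oil = (MeOH/32) / (oil/885) = (MeOH * 885) / (32 * oil)
= (57.66 * 885) / (32 * 353.91)
= 4.5058

4.5058


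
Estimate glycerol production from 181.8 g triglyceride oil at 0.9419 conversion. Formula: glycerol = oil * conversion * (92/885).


glycerol = oil * conv * (92/885)
= 181.8 * 0.9419 * 92 / 885
= 17.8010 g

17.8010 g


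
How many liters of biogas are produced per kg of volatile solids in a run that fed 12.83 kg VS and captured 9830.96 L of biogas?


Y = V / VS
= 9830.96 / 12.83
= 766.2479 L/kg VS

766.2479 L/kg VS


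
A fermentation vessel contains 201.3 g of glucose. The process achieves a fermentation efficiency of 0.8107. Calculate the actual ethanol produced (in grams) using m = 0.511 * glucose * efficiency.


Actual ethanol: m = 0.511 * 201.3 * 0.8107
m = 83.3921 g

83.3921 g


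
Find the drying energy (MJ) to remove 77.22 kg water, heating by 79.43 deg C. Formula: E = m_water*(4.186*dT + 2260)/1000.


E = m_water * (4.186 * dT + 2260) / 1000
= 77.22 * (4.186 * 79.43 + 2260) / 1000
= 200.1924 MJ

200.1924 MJ


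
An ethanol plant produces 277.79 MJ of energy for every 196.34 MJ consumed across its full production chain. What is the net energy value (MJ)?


NEV = E_out - E_in
= 277.79 - 196.34
= 81.4500 MJ

81.4500 MJ


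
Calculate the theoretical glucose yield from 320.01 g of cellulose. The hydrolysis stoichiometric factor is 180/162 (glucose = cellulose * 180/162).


glucose = cellulose * 180/162
= 320.01 * 180/162
= 355.5667 g

355.5667 g


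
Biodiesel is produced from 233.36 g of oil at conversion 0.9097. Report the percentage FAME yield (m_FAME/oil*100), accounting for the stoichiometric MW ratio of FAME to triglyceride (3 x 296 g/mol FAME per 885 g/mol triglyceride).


m_FAME = oil * conv * (3 * 296 / 885) = oil * conv * (888/885)
= 233.36 * 0.9097 * 888 / 885
= 213.0072 g
Y = m_FAME / oil * 100 = conv * (888/885) * 100
= 0.9097 * 888 / 885 * 100
= 91.28%

91.28%


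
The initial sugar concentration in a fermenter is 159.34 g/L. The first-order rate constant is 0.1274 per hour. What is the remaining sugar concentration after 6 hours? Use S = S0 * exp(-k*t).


S = S0 * exp(-k * t)
S = 159.34 * exp(-0.1274 * 6)
S = 74.1908 g/L

74.1908 g/L


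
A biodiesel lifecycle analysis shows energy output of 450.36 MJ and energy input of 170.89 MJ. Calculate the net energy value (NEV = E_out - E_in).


NEV = E_out - E_in
= 450.36 - 170.89
= 279.4700 MJ

279.4700 MJ


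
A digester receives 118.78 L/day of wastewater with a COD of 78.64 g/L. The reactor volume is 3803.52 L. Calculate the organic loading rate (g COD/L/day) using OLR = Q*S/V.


OLR = Q * S / V
= 118.78 * 78.64 / 3803.52
= 2.4558 g/L/day

2.4558 g/L/day


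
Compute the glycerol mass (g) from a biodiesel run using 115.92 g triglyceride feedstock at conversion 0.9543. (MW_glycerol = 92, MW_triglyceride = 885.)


glycerol = oil * conv * (92/885)
= 115.92 * 0.9543 * 92 / 885
= 11.4997 g

11.4997 g


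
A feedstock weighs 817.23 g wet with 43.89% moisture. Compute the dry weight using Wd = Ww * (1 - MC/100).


Wd = Ww * (1 - MC/100)
= 817.23 * (1 - 43.89/100)
= 458.5478 g

458.5478 g


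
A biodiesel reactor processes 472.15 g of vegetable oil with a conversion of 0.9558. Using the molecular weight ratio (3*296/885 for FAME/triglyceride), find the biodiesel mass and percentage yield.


m_FAME = oil * conv * (3 * 296 / 885) = oil * conv * (888/885)
= 472.15 * 0.9558 * 888 / 885
= 452.8107 g
Y = m_FAME / oil * 100 = conv * (888/885) * 100
= 0.9558 * 888 / 885 * 100
= 95.90%

452.8107 g FAME; Y = 95.90%


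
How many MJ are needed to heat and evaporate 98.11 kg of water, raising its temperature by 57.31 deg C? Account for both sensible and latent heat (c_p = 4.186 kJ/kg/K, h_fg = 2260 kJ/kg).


E = m_water * (4.186 * dT + 2260) / 1000
= 98.11 * (4.186 * 57.31 + 2260) / 1000
= 245.2652 MJ

245.2652 MJ


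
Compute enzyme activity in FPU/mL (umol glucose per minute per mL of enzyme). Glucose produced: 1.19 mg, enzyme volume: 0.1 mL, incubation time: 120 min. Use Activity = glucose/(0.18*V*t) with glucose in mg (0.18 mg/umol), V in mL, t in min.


Activity = glucose_mg / (0.18 mg/umol * V_mL * t_min)
= 1.19 / (0.18 * 0.1 * 120)
= 0.5509 FPU/mL

0.5509 FPU/mL


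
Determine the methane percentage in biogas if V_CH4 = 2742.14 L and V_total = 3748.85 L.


CH4% = V_CH4 / V_total * 100
= 2742.14 / 3748.85 * 100
= 73.1462%

73.1462%


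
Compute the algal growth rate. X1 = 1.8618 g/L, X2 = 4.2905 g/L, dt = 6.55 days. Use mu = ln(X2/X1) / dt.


mu = ln(X2/X1) / dt
= ln(4.2905/1.8618) / 6.55
= 0.1275 per day

0.1275 per day


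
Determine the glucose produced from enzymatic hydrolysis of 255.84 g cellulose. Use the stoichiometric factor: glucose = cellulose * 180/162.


glucose = cellulose * 180/162
= 255.84 * 180/162
= 284.2667 g

284.2667 g


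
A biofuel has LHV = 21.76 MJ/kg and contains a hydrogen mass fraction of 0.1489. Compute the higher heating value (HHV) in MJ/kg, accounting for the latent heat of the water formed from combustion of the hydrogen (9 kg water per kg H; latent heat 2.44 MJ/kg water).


HHV = LHV + H_frac * 9 * 2.44
= 21.76 + 0.1489 * 9 * 2.44
= 25.0298 MJ/kg

25.0298 MJ/kg


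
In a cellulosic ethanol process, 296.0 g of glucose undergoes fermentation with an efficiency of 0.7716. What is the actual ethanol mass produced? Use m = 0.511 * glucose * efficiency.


Actual ethanol: m = 0.511 * 296.0 * 0.7716
m = 116.7091 g

116.7091 g


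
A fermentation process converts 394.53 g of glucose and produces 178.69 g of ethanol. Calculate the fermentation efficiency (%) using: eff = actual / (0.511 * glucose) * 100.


Fermentation efficiency = (actual / (0.511 * glucose)) * 100
= (178.69 / (0.511 * 394.53)) * 100
= 88.6338%

88.6338%


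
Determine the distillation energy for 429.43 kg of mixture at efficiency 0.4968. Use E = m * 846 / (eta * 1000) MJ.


E = m * 846 / (eta * 1000)
= 429.43 * 846 / (0.4968 * 1000)
= 731.2757 MJ

731.2757 MJ


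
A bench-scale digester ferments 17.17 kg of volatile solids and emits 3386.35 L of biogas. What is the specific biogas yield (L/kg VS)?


Y = V / VS
= 3386.35 / 17.17
= 197.2248 L/kg VS

197.2248 L/kg VS


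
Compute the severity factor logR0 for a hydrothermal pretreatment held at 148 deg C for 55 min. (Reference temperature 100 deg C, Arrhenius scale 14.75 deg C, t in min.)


logR0 = log10(t * exp((T - 100) / 14.75))
= log10(55 * exp((148 - 100) / 14.75))
= 3.1537

3.1537


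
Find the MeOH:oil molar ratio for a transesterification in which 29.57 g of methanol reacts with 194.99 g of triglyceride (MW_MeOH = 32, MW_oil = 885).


Molar ratio = n_MeOH / n_oil = (MeOH/32) / (oil/885) = (MeOH * 885) / (32 * oil)
= (29.57 * 885) / (32 * 194.99)
= 4.1940

4.1940


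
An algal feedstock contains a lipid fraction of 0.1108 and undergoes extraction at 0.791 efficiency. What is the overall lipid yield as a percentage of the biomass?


Y = lipid_content * extraction_eff * 100
= 0.1108 * 0.791 * 100
= 8.7643%

8.7643%


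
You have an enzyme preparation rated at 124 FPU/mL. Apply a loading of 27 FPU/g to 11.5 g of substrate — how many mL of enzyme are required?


V = dosage * m_sub / activity
V = 27 * 11.5 / 124
V = 2.5040 mL

2.5040 mL


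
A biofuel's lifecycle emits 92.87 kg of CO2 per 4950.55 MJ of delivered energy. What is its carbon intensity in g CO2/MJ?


CI = CO2 * 1000 / E
= 92.87 * 1000 / 4950.55
= 18.7595 g CO2/MJ

18.7595 g CO2/MJ


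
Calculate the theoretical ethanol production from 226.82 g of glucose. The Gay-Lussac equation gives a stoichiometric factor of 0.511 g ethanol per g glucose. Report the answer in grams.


Theoretical ethanol yield: m_EtOH = 0.511 * m_glucose
m_EtOH = 0.511 * 226.82 = 115.9050 g

115.9050 g


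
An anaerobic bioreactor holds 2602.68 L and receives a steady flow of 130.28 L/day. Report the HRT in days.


HRT = V / Q
= 2602.68 / 130.28
= 19.9776 days

19.9776 days


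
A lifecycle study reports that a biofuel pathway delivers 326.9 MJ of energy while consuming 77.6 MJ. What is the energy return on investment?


EROI = E_out / E_in
= 326.9 / 77.6
= 4.2126

4.2126


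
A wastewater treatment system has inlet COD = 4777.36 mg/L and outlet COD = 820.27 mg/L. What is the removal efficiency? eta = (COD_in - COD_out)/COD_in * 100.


eta = (COD_in - COD_out) / COD_in * 100
= (4777.36 - 820.27) / 4777.36 * 100
= 82.8301%

82.8301%


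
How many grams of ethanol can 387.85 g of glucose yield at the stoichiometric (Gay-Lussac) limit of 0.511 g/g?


Theoretical ethanol yield: m_EtOH = 0.511 * m_glucose
m_EtOH = 0.511 * 387.85 = 198.1914 g

198.1914 g


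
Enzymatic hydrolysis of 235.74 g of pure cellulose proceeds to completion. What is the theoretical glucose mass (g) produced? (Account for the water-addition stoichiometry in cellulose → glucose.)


glucose = cellulose * 180/162
= 235.74 * 180/162
= 261.9333 g

261.9333 g


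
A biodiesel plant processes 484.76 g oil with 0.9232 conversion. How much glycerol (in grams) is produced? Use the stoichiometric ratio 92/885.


glycerol = oil * conv * (92/885)
= 484.76 * 0.9232 * 92 / 885
= 46.5229 g

46.5229 g
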